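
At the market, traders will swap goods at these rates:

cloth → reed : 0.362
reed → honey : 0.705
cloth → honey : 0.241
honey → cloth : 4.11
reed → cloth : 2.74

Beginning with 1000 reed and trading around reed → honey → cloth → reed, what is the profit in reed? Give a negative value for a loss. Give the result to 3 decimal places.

1000 reed × 0.705 = 705 honey
705 honey × 4.11 = 2897.55 cloth
2897.55 cloth × 0.362 = 1048.9131 reed
Net change: 1048.9131 − 1000 = 48.9131 reed

48.913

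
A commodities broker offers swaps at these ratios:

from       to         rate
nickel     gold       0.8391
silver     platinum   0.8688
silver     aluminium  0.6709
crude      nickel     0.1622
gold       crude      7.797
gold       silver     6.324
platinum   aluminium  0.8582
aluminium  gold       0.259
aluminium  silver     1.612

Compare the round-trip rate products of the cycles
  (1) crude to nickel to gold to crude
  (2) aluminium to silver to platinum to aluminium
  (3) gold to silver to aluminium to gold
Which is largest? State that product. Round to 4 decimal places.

1.2019

(1) 0.1622 × 0.8391 × 7.797 = 1.06119
(2) 1.612 × 0.8688 × 0.8582 = 1.20191
(3) 6.324 × 0.6709 × 0.259 = 1.09888
Highest is cycle (2) at 1.2019 (>1, arbitrage).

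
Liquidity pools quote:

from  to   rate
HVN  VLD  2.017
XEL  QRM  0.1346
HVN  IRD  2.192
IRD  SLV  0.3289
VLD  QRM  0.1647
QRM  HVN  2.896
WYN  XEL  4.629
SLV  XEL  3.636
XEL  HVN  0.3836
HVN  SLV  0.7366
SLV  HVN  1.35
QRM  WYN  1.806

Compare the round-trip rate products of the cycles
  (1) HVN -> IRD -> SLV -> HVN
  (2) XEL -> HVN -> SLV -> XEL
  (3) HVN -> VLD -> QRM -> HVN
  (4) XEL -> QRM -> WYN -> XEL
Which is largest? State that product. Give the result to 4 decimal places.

(1) 2.192 × 0.3289 × 1.35 = 0.97328
(2) 0.3836 × 0.7366 × 3.636 = 1.02739
(3) 2.017 × 0.1647 × 2.896 = 0.96205
(4) 0.1346 × 1.806 × 4.629 = 1.12525
Highest is cycle (4) at 1.1253 (>1, arbitrage).

1.1253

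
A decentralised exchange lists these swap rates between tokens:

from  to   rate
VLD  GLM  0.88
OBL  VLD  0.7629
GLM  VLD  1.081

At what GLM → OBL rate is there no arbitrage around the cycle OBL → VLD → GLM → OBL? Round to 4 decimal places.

Known legs of the cycle: 0.7629 × 0.88 = 0.671352
For no arbitrage the full-cycle product must be 1, so the missing rate is 1 / 0.671352 ≈ 1.489532.

1.4895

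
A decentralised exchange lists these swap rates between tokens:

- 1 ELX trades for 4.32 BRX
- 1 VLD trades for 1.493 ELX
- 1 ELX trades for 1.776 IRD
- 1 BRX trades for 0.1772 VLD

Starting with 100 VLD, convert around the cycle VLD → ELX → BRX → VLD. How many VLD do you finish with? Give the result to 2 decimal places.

114.29

100 VLD × 1.493 = 149.3 ELX
149.3 ELX × 4.32 = 644.976 BRX
644.976 BRX × 0.1772 = 114.2897472 VLD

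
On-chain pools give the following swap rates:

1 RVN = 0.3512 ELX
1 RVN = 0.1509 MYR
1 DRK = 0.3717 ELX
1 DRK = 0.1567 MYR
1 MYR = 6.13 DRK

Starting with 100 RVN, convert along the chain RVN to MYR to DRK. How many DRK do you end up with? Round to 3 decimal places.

92.502

100 RVN × 0.1509 = 15.09 MYR
15.09 MYR × 6.13 = 92.5017 DRK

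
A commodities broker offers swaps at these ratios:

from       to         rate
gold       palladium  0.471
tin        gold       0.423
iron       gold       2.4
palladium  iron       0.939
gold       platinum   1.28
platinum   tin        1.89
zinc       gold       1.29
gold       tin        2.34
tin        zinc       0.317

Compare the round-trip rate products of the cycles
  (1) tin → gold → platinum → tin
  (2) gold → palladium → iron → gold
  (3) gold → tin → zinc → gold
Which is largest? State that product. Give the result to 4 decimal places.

(1) 0.423 × 1.28 × 1.89 = 1.02332
(2) 0.471 × 0.939 × 2.4 = 1.06145
(3) 2.34 × 0.317 × 1.29 = 0.95690
Highest is cycle (2) at 1.0614 (>1, arbitrage).

1.0614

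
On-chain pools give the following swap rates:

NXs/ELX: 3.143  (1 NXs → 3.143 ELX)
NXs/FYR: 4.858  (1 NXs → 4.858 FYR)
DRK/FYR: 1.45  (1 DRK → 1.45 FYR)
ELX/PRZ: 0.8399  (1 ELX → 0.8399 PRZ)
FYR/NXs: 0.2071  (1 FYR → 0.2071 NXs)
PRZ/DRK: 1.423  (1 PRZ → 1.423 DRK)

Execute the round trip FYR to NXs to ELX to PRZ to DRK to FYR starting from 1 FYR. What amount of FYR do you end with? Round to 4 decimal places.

1.1280

1 FYR × 0.2071 = 0.2071 NXs
0.2071 NXs × 3.143 = 0.6509153 ELX
0.6509153 ELX × 0.8399 = 0.54670376047 PRZ
0.54670376047 PRZ × 1.423 = 0.77795945114881 DRK
0.77795945114881 DRK × 1.45 = 1.1280412041657745 FYR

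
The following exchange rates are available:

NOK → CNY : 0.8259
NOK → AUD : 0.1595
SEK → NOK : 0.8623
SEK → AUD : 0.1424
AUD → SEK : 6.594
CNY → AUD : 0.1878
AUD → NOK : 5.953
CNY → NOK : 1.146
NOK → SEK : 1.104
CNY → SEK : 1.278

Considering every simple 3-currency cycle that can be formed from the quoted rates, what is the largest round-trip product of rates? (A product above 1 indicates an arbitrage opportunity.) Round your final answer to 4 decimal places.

0.9359

AUD→NOK→SEK→AUD: 5.953 × 1.104 × 0.1424 = 0.93587
AUD→NOK→CNY→AUD: 5.953 × 0.8259 × 0.1878 = 0.92333
SEK→NOK→CNY→SEK: 0.8623 × 0.8259 × 1.278 = 0.91016
AUD→SEK→NOK→AUD: 6.594 × 0.8623 × 0.1595 = 0.90692
Maximum is AUD→NOK→SEK→AUD at 0.9359; no arbitrage — every cycle loses value.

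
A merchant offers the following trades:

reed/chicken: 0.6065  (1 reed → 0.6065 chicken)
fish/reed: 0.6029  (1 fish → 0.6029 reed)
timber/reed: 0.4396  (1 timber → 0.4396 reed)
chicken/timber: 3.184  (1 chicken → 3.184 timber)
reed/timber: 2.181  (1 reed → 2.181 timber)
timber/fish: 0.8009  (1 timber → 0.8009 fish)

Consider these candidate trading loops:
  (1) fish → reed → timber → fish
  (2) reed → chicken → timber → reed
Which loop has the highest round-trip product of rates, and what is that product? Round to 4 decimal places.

(1) 0.6029 × 2.181 × 0.8009 = 1.05312
(2) 0.6065 × 3.184 × 0.4396 = 0.84891
Highest is cycle (1) at 1.0531 (>1, arbitrage).

1.0531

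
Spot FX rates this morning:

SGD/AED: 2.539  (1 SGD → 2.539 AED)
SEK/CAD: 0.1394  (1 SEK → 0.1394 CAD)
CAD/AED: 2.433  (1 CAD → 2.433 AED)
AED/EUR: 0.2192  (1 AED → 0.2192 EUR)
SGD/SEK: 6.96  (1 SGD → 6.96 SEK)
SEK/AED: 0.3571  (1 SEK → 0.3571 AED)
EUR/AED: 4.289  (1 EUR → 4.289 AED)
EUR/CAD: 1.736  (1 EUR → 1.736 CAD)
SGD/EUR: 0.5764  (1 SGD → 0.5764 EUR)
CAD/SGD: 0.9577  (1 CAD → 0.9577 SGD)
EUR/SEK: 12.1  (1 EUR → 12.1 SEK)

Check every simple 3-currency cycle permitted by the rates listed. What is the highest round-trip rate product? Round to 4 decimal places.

SGD→EUR→CAD→SGD: 0.5764 × 1.736 × 0.9577 = 0.95830
EUR→SEK→AED→EUR: 12.1 × 0.3571 × 0.2192 = 0.94714
SGD→SEK→CAD→SGD: 6.96 × 0.1394 × 0.9577 = 0.92918
EUR→CAD→AED→EUR: 1.736 × 2.433 × 0.2192 = 0.92583
Maximum is SGD→EUR→CAD→SGD at 0.9583; no arbitrage — every cycle loses value.

0.9583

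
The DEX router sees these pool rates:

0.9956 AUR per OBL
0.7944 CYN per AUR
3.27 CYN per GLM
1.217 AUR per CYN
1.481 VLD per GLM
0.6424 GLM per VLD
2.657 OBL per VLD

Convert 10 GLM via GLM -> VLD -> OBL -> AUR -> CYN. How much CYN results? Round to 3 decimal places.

10 GLM × 1.481 = 14.81 VLD
14.81 VLD × 2.657 = 39.35017 OBL
39.35017 OBL × 0.9956 = 39.177029252 AUR
39.177029252 AUR × 0.7944 = 31.1222320377888 CYN

31.122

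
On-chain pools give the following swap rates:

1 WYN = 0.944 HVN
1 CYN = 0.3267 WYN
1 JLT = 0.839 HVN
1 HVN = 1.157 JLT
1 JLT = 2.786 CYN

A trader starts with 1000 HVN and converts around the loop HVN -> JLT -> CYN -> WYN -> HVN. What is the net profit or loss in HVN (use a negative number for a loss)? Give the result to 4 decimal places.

1000 HVN × 1.157 = 1157 JLT
1157 JLT × 2.786 = 3223.402 CYN
3223.402 CYN × 0.3267 = 1053.0854334 WYN
1053.0854334 WYN × 0.944 = 994.1126491296 HVN
Net change: 994.1126491296 − 1000 = -5.8873508704 HVN

-5.8874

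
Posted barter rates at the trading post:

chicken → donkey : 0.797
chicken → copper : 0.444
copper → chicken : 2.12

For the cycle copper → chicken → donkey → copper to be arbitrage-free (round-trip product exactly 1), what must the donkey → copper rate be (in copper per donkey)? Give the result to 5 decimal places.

0.59184

Known legs of the cycle: 2.12 × 0.797 = 1.68964
For no arbitrage the full-cycle product must be 1, so the missing rate is 1 / 1.68964 ≈ 0.5918420.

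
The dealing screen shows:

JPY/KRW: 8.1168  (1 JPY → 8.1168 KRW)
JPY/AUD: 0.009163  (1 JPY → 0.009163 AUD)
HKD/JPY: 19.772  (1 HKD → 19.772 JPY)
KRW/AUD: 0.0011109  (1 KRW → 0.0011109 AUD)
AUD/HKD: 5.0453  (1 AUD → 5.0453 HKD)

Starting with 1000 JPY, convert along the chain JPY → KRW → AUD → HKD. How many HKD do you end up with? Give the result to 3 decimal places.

1000 JPY × 8.1168 = 8116.8 KRW
8116.8 KRW × 0.0011109 = 9.01695312 AUD
9.01695312 AUD × 5.0453 = 45.493233576336 HKD

45.493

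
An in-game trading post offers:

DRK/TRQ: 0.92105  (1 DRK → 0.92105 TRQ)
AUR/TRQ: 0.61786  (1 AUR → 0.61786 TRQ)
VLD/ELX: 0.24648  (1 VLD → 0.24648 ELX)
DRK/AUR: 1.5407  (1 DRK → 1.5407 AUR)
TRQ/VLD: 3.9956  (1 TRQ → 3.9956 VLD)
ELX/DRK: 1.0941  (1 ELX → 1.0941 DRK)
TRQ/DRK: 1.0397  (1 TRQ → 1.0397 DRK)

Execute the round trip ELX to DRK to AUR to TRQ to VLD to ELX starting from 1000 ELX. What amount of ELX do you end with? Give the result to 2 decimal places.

1000 ELX × 1.0941 = 1094.1 DRK
1094.1 DRK × 1.5407 = 1685.67987 AUR
1685.67987 AUR × 0.61786 = 1041.5141644782 TRQ
1041.5141644782 TRQ × 3.9956 = 4161.47399558909592 VLD
4161.47399558909592 VLD × 0.24648 = 1025.7201104328003623616 ELX

1025.72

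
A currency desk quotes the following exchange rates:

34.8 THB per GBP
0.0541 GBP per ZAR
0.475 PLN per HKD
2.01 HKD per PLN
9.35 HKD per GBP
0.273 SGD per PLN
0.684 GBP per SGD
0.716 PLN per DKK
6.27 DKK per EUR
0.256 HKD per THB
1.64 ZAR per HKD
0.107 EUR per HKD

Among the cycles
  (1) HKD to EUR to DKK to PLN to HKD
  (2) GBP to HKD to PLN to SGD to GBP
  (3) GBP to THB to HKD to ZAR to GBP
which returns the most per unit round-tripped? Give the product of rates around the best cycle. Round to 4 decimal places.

(1) 0.107 × 6.27 × 0.716 × 2.01 = 0.96552
(2) 9.35 × 0.475 × 0.273 × 0.684 = 0.82932
(3) 34.8 × 0.256 × 1.64 × 0.0541 = 0.79042
Highest is cycle (1) at 0.9655 (≤1, no arbitrage).

0.9655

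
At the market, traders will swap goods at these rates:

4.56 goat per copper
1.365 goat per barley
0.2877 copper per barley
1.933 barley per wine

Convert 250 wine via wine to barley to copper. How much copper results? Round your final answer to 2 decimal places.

250 wine × 1.933 = 483.25 barley
483.25 barley × 0.2877 = 139.031025 copper

139.03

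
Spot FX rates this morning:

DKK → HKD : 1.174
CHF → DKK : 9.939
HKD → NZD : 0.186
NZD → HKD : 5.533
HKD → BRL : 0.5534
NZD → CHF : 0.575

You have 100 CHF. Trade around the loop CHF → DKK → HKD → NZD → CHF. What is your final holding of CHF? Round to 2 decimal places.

124.79

100 CHF × 9.939 = 993.9 DKK
993.9 DKK × 1.174 = 1166.8386 HKD
1166.8386 HKD × 0.186 = 217.0319796 NZD
217.0319796 NZD × 0.575 = 124.79338827 CHF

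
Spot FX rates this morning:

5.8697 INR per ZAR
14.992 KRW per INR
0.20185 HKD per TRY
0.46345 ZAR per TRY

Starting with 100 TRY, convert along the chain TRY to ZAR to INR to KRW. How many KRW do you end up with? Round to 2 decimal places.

100 TRY × 0.46345 = 46.345 ZAR
46.345 ZAR × 5.8697 = 272.0312465 INR
272.0312465 INR × 14.992 = 4078.292447528 KRW

4078.29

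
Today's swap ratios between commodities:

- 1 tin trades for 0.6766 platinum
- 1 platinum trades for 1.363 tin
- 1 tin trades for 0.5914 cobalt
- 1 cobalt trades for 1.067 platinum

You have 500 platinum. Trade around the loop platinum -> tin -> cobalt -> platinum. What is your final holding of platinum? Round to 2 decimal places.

430.04

500 platinum × 1.363 = 681.5 tin
681.5 tin × 0.5914 = 403.0391 cobalt
403.0391 cobalt × 1.067 = 430.0427197 platinum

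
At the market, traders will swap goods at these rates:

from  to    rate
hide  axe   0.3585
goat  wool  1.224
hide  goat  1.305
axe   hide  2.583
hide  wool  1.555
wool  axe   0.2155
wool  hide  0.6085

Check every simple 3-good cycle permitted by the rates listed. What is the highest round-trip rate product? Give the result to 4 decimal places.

wool→hide→goat→wool: 0.6085 × 1.305 × 1.224 = 0.97197
wool→axe→hide→wool: 0.2155 × 2.583 × 1.555 = 0.86557
Maximum is wool→hide→goat→wool at 0.9720; no arbitrage — every cycle loses value.

0.9720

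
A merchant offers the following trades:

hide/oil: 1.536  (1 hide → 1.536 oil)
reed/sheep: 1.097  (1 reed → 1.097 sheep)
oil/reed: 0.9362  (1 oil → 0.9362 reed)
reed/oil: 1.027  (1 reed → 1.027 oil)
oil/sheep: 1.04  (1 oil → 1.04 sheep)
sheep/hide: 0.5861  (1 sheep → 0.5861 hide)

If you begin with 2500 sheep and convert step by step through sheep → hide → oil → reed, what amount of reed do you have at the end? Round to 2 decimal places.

2500 sheep × 0.5861 = 1465.25 hide
1465.25 hide × 1.536 = 2250.624 oil
2250.624 oil × 0.9362 = 2107.0341888 reed

2107.03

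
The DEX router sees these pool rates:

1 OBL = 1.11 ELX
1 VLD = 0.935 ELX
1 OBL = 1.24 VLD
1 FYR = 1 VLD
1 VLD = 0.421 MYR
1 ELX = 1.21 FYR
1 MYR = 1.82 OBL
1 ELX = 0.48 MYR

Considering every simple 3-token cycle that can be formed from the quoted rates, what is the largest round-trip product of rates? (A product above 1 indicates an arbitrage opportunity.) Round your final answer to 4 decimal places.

1.1314

ELX→FYR→VLD→ELX: 1.21 × 1 × 0.935 = 1.13135
OBL→ELX→MYR→OBL: 1.11 × 0.48 × 1.82 = 0.96970
OBL→VLD→MYR→OBL: 1.24 × 0.421 × 1.82 = 0.95011
Maximum is ELX→FYR→VLD→ELX at 1.1314; arbitrage exists.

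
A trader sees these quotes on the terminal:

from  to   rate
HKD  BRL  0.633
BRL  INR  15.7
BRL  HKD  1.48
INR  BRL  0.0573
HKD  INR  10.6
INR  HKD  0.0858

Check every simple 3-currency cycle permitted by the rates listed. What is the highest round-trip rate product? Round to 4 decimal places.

0.8989

BRL→HKD→INR→BRL: 1.48 × 10.6 × 0.0573 = 0.89892
BRL→INR→HKD→BRL: 15.7 × 0.0858 × 0.633 = 0.85269
Maximum is BRL→HKD→INR→BRL at 0.8989; no arbitrage — every cycle loses value.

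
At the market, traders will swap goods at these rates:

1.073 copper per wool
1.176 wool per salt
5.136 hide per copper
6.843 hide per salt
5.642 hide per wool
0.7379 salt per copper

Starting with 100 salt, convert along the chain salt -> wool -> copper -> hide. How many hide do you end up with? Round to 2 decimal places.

648.09

100 salt × 1.176 = 117.6 wool
117.6 wool × 1.073 = 126.1848 copper
126.1848 copper × 5.136 = 648.0851328 hide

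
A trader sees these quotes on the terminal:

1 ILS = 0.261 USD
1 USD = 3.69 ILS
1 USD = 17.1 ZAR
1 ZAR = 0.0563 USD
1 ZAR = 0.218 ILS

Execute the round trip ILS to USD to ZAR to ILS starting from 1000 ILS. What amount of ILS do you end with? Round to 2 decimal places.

1000 ILS × 0.261 = 261 USD
261 USD × 17.1 = 4463.1 ZAR
4463.1 ZAR × 0.218 = 972.9558 ILS

972.96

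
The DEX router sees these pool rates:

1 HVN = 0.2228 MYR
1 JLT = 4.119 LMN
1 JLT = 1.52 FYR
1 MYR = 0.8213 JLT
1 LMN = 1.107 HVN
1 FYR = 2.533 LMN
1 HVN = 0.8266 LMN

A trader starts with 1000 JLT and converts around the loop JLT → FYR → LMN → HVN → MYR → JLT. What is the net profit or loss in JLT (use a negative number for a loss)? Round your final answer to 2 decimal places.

1000 JLT × 1.52 = 1520 FYR
1520 FYR × 2.533 = 3850.16 LMN
3850.16 LMN × 1.107 = 4262.12712 HVN
4262.12712 HVN × 0.2228 = 949.601922336 MYR
949.601922336 MYR × 0.8213 = 779.9080588145568 JLT
Net change: 779.9080588145568 − 1000 = -220.0919411854432 JLT

-220.09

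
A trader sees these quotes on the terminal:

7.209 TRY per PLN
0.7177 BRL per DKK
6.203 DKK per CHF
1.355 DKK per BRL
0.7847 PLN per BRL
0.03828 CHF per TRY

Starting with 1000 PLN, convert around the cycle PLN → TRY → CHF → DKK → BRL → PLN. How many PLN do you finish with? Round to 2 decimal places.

964.04

1000 PLN × 7.209 = 7209 TRY
7209 TRY × 0.03828 = 275.96052 CHF
275.96052 CHF × 6.203 = 1711.78310556 DKK
1711.78310556 DKK × 0.7177 = 1228.546734860412 BRL
1228.546734860412 BRL × 0.7847 = 964.0406228449652964 PLN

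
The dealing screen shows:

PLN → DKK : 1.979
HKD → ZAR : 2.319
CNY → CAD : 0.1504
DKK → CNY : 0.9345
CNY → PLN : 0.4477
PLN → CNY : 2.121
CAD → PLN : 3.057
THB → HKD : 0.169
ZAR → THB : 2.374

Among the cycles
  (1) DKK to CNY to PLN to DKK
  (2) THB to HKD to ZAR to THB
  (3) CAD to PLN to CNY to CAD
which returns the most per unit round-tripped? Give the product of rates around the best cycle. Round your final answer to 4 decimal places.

(1) 0.9345 × 0.4477 × 1.979 = 0.82797
(2) 0.169 × 2.319 × 2.374 = 0.93040
(3) 3.057 × 2.121 × 0.1504 = 0.97518
Highest is cycle (3) at 0.9752 (≤1, no arbitrage).

0.9752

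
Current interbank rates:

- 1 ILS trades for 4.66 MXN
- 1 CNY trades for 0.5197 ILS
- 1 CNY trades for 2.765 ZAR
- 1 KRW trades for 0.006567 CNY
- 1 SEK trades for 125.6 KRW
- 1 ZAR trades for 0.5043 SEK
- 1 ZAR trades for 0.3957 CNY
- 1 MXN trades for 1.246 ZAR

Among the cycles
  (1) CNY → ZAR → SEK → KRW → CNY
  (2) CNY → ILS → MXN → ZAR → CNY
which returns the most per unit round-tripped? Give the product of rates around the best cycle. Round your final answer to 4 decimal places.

(1) 2.765 × 0.5043 × 125.6 × 0.006567 = 1.15011
(2) 0.5197 × 4.66 × 1.246 × 0.3957 = 1.19405
Highest is cycle (2) at 1.1941 (>1, arbitrage).

1.1941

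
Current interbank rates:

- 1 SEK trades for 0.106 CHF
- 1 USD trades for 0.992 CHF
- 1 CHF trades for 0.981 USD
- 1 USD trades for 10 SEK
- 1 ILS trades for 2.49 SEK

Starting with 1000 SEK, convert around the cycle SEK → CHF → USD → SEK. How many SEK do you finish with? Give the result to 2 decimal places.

1000 SEK × 0.106 = 106 CHF
106 CHF × 0.981 = 103.986 USD
103.986 USD × 10 = 1039.86 SEK

1039.86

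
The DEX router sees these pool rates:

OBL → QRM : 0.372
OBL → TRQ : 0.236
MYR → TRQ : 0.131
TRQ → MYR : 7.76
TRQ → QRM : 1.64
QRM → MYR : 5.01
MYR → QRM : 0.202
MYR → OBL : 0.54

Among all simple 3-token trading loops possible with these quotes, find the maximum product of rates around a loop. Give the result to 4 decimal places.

TRQ→QRM→MYR→TRQ: 1.64 × 5.01 × 0.131 = 1.07635
QRM→MYR→OBL→QRM: 5.01 × 0.54 × 0.372 = 1.00641
TRQ→MYR→OBL→TRQ: 7.76 × 0.54 × 0.236 = 0.98893
Maximum is TRQ→QRM→MYR→TRQ at 1.0763; arbitrage exists.

1.0763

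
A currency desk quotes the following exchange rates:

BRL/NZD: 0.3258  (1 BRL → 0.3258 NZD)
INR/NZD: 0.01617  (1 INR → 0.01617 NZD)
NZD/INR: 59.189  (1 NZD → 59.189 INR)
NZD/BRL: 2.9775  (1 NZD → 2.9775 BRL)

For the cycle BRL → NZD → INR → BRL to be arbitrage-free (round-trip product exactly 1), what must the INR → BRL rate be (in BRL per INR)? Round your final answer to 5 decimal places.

0.05186

Known legs of the cycle: 0.3258 × 59.189 = 19.2837762
For no arbitrage the full-cycle product must be 1, so the missing rate is 1 / 19.2837762 ≈ 0.0518571.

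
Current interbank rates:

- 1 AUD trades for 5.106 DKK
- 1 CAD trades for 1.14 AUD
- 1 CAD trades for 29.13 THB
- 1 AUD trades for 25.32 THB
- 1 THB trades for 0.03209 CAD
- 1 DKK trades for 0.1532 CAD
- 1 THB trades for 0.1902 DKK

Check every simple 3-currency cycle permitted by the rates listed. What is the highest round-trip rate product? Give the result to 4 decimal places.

0.9263

AUD→THB→CAD→AUD: 25.32 × 0.03209 × 1.14 = 0.92627
AUD→DKK→CAD→AUD: 5.106 × 0.1532 × 1.14 = 0.89175
CAD→THB→DKK→CAD: 29.13 × 0.1902 × 0.1532 = 0.84881
Maximum is AUD→THB→CAD→AUD at 0.9263; no arbitrage — every cycle loses value.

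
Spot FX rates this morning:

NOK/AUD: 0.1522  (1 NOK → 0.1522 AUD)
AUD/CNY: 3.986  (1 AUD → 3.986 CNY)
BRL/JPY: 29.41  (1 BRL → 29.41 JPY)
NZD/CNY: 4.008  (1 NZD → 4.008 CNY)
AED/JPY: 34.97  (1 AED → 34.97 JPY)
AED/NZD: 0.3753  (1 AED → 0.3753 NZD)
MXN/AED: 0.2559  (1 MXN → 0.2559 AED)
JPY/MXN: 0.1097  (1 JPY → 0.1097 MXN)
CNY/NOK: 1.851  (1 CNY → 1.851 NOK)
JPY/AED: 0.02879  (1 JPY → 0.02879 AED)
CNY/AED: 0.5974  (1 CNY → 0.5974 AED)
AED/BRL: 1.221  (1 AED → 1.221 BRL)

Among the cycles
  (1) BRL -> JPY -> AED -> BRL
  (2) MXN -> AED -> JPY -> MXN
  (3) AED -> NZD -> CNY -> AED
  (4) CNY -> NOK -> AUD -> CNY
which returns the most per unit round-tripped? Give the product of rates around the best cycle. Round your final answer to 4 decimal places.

(1) 29.41 × 0.02879 × 1.221 = 1.03384
(2) 0.2559 × 34.97 × 0.1097 = 0.98169
(3) 0.3753 × 4.008 × 0.5974 = 0.89861
(4) 1.851 × 0.1522 × 3.986 = 1.12294
Highest is cycle (4) at 1.1229 (>1, arbitrage).

1.1229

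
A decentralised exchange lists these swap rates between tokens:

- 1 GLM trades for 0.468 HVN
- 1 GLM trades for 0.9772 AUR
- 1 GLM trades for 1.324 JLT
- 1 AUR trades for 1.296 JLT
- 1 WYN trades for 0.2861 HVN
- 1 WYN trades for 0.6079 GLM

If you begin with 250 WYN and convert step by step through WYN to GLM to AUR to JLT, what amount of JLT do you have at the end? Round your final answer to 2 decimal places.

250 WYN × 0.6079 = 151.975 GLM
151.975 GLM × 0.9772 = 148.50997 AUR
148.50997 AUR × 1.296 = 192.46892112 JLT

192.47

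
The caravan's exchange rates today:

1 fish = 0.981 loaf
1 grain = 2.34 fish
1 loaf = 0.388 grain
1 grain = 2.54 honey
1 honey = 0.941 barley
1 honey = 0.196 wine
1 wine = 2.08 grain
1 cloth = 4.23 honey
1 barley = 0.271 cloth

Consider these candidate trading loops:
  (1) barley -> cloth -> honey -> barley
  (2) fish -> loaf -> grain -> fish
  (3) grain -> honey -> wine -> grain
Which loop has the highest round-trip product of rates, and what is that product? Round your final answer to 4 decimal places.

1.0787

(1) 0.271 × 4.23 × 0.941 = 1.07870
(2) 0.981 × 0.388 × 2.34 = 0.89067
(3) 2.54 × 0.196 × 2.08 = 1.03551
Highest is cycle (1) at 1.0787 (>1, arbitrage).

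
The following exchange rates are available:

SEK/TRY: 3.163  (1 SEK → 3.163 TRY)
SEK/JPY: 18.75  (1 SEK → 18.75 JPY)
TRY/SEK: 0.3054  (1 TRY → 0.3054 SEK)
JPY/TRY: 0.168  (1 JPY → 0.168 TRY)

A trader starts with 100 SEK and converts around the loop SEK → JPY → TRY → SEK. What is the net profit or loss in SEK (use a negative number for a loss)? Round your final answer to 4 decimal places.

100 SEK × 18.75 = 1875 JPY
1875 JPY × 0.168 = 315 TRY
315 TRY × 0.3054 = 96.201 SEK
Net change: 96.201 − 100 = -3.799 SEK

-3.7990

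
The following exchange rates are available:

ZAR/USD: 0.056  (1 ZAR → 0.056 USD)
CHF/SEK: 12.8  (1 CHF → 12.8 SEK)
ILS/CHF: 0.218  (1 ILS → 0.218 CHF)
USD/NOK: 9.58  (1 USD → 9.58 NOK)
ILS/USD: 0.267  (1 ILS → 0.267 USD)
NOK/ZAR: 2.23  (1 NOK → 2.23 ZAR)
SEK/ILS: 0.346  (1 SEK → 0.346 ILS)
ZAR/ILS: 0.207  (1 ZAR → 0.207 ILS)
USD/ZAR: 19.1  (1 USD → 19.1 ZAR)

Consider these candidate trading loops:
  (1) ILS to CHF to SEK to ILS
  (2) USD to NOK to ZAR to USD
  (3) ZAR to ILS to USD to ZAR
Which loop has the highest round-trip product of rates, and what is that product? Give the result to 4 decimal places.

1.1964

(1) 0.218 × 12.8 × 0.346 = 0.96548
(2) 9.58 × 2.23 × 0.056 = 1.19635
(3) 0.207 × 0.267 × 19.1 = 1.05564
Highest is cycle (2) at 1.1964 (>1, arbitrage).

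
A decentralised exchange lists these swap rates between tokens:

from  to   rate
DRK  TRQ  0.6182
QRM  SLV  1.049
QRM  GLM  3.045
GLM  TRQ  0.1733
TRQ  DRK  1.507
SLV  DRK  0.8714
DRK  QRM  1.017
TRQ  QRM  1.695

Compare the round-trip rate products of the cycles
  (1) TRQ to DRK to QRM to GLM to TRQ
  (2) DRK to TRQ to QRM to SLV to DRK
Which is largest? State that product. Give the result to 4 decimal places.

(1) 1.507 × 1.017 × 3.045 × 0.1733 = 0.80876
(2) 0.6182 × 1.695 × 1.049 × 0.8714 = 0.95784
Highest is cycle (2) at 0.9578 (≤1, no arbitrage).

0.9578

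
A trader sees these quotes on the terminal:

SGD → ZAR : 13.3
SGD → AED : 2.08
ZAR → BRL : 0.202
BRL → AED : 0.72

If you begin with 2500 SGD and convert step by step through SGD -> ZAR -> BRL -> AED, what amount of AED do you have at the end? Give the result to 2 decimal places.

2500 SGD × 13.3 = 33250 ZAR
33250 ZAR × 0.202 = 6716.5 BRL
6716.5 BRL × 0.72 = 4835.88 AED

4835.88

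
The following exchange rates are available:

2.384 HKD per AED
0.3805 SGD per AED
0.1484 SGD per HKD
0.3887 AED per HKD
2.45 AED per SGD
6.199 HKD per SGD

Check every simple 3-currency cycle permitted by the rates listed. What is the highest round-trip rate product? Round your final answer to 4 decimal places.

0.9168

SGD→HKD→AED→SGD: 6.199 × 0.3887 × 0.3805 = 0.91683
SGD→AED→HKD→SGD: 2.45 × 2.384 × 0.1484 = 0.86677
Maximum is SGD→HKD→AED→SGD at 0.9168; no arbitrage — every cycle loses value.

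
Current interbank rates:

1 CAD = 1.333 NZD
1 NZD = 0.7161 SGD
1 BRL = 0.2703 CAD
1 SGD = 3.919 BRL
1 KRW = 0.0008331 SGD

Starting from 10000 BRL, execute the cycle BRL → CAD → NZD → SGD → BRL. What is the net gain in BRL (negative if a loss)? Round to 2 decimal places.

111.72

10000 BRL × 0.2703 = 2703 CAD
2703 CAD × 1.333 = 3603.099 NZD
3603.099 NZD × 0.7161 = 2580.1791939 SGD
2580.1791939 SGD × 3.919 = 10111.7222608941 BRL
Net change: 10111.7222608941 − 10000 = 111.7222608941 BRL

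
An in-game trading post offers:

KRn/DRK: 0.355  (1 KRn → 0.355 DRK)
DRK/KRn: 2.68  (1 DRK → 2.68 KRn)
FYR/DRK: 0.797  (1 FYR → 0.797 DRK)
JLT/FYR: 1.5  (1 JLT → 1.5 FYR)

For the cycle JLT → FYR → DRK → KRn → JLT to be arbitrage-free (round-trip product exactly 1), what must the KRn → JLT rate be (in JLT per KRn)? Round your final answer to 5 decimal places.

0.31212

Known legs of the cycle: 1.5 × 0.797 × 2.68 = 3.20394
For no arbitrage the full-cycle product must be 1, so the missing rate is 1 / 3.20394 ≈ 0.3121157.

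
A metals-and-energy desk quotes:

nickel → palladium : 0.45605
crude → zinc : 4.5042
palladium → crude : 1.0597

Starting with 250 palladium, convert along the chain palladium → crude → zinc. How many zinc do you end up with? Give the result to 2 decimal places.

250 palladium × 1.0597 = 264.925 crude
264.925 crude × 4.5042 = 1193.275185 zinc

1193.28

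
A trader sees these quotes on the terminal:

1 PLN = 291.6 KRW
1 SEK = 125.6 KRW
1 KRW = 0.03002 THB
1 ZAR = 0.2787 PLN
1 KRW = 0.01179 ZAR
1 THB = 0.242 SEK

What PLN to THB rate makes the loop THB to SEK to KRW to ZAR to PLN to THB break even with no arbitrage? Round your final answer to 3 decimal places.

10.013

Known legs of the cycle: 0.242 × 125.6 × 0.01179 × 0.2787 = 0.0998747670096
For no arbitrage the full-cycle product must be 1, so the missing rate is 1 / 0.0998747670096 ≈ 10.01254.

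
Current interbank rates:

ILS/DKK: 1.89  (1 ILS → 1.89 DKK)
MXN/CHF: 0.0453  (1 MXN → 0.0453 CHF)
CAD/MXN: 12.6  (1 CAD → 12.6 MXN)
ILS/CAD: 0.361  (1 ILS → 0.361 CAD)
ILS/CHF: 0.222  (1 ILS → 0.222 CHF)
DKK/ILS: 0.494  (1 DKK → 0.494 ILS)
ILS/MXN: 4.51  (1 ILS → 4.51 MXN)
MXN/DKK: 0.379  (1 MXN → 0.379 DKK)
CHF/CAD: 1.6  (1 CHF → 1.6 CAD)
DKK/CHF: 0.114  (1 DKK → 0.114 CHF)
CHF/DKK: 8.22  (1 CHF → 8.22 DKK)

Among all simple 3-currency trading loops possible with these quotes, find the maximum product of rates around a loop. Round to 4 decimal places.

0.9132

CHF→CAD→MXN→CHF: 1.6 × 12.6 × 0.0453 = 0.91325
CHF→DKK→ILS→CHF: 8.22 × 0.494 × 0.222 = 0.90147
ILS→MXN→DKK→ILS: 4.51 × 0.379 × 0.494 = 0.84439
Maximum is CHF→CAD→MXN→CHF at 0.9132; no arbitrage — every cycle loses value.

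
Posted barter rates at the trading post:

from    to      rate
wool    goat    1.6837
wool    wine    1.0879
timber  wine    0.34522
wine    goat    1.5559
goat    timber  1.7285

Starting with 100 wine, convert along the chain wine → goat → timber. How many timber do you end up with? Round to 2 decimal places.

268.94

100 wine × 1.5559 = 155.59 goat
155.59 goat × 1.7285 = 268.937315 timber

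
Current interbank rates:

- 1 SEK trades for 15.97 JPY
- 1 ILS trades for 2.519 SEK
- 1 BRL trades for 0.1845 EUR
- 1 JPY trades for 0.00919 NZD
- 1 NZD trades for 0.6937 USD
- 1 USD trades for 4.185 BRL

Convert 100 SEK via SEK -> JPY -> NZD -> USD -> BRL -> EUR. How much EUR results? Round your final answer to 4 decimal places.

7.8611

100 SEK × 15.97 = 1597 JPY
1597 JPY × 0.00919 = 14.67643 NZD
14.67643 NZD × 0.6937 = 10.181039491 USD
10.181039491 USD × 4.185 = 42.607650269835 BRL
42.607650269835 BRL × 0.1845 = 7.8611114747845575 EUR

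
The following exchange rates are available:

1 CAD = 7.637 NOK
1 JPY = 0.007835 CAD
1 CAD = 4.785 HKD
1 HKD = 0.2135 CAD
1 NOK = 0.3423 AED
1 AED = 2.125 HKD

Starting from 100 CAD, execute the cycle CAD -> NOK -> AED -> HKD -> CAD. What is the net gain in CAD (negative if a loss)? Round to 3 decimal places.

100 CAD × 7.637 = 763.7 NOK
763.7 NOK × 0.3423 = 261.41451 AED
261.41451 AED × 2.125 = 555.50583375 HKD
555.50583375 HKD × 0.2135 = 118.600495505625 CAD
Net change: 118.600495505625 − 100 = 18.600495505625 CAD

18.600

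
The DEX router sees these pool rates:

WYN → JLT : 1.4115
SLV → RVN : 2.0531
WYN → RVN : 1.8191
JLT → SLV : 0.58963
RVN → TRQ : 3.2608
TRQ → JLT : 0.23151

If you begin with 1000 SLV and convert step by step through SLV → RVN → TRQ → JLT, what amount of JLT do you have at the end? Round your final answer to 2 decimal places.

1549.90

1000 SLV × 2.0531 = 2053.1 RVN
2053.1 RVN × 3.2608 = 6694.74848 TRQ
6694.74848 TRQ × 0.23151 = 1549.9012206048 JLT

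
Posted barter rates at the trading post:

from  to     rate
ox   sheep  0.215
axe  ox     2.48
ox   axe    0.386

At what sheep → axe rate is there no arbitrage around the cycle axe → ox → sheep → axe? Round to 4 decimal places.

Known legs of the cycle: 2.48 × 0.215 = 0.5332
For no arbitrage the full-cycle product must be 1, so the missing rate is 1 / 0.5332 ≈ 1.875469.

1.8755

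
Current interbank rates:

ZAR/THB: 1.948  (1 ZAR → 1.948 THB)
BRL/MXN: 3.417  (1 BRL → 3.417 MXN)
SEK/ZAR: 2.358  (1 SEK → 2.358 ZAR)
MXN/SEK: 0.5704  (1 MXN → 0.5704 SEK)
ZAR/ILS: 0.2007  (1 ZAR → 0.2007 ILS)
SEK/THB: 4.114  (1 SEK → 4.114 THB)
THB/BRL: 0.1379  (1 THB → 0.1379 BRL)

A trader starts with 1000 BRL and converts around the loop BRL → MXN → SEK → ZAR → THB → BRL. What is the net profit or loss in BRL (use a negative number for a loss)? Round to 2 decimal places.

234.59

1000 BRL × 3.417 = 3417 MXN
3417 MXN × 0.5704 = 1949.0568 SEK
1949.0568 SEK × 2.358 = 4595.8759344 ZAR
4595.8759344 ZAR × 1.948 = 8952.7663202112 THB
8952.7663202112 THB × 0.1379 = 1234.58647555712448 BRL
Net change: 1234.58647555712448 − 1000 = 234.58647555712448 BRL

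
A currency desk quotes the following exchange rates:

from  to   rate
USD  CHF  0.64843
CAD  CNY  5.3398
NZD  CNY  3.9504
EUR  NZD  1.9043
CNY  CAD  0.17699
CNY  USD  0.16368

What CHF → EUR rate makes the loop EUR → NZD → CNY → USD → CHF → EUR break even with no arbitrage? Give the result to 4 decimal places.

Known legs of the cycle: 1.9043 × 3.9504 × 0.16368 × 0.64843 = 0.798426891636726528
For no arbitrage the full-cycle product must be 1, so the missing rate is 1 / 0.798426891636726528 ≈ 1.252463.

1.2525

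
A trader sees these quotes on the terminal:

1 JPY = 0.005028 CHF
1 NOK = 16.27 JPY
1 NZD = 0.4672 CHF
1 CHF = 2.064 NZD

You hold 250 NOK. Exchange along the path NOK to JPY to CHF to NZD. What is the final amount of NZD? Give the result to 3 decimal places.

250 NOK × 16.27 = 4067.5 JPY
4067.5 JPY × 0.005028 = 20.45139 CHF
20.45139 CHF × 2.064 = 42.21166896 NZD

42.212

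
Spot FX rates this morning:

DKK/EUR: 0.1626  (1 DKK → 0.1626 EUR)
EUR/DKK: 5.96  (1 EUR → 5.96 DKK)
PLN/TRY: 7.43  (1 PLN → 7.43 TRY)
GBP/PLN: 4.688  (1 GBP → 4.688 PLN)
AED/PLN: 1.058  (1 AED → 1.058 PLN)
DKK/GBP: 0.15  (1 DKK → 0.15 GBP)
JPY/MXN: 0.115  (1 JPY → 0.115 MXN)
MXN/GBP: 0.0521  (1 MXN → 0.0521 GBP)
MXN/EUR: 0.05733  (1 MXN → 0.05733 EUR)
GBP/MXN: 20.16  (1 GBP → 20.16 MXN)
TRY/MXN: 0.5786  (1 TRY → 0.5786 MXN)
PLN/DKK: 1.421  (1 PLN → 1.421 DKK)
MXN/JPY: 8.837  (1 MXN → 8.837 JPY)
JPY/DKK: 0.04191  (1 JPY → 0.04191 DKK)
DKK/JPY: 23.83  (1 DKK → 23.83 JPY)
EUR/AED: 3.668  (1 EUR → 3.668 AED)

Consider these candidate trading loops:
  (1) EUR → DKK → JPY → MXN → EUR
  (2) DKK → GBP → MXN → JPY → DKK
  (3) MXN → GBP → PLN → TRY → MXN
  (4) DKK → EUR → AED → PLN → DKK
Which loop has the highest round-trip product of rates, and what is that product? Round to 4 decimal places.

(1) 5.96 × 23.83 × 0.115 × 0.05733 = 0.93638
(2) 0.15 × 20.16 × 8.837 × 0.04191 = 1.11996
(3) 0.0521 × 4.688 × 7.43 × 0.5786 = 1.05001
(4) 0.1626 × 3.668 × 1.058 × 1.421 = 0.89666
Highest is cycle (2) at 1.1200 (>1, arbitrage).

1.1200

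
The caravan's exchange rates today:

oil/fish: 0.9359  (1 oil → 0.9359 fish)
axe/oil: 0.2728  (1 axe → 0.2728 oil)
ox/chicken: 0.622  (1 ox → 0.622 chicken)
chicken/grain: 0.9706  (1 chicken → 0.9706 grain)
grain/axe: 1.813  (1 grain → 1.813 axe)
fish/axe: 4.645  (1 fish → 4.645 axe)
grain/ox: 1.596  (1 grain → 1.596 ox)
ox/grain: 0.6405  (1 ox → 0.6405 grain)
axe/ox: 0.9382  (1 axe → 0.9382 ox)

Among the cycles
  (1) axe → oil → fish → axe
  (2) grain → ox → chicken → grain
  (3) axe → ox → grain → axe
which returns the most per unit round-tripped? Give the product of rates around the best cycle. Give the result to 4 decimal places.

(1) 0.2728 × 0.9359 × 4.645 = 1.18593
(2) 1.596 × 0.622 × 0.9706 = 0.96353
(3) 0.9382 × 0.6405 × 1.813 = 1.08946
Highest is cycle (1) at 1.1859 (>1, arbitrage).

1.1859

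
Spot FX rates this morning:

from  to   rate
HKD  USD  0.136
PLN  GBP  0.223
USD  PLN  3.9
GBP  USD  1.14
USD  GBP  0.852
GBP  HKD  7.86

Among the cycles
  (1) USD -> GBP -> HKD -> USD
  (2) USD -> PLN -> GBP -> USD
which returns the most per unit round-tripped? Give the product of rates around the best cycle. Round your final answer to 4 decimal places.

0.9915

(1) 0.852 × 7.86 × 0.136 = 0.91075
(2) 3.9 × 0.223 × 1.14 = 0.99146
Highest is cycle (2) at 0.9915 (≤1, no arbitrage).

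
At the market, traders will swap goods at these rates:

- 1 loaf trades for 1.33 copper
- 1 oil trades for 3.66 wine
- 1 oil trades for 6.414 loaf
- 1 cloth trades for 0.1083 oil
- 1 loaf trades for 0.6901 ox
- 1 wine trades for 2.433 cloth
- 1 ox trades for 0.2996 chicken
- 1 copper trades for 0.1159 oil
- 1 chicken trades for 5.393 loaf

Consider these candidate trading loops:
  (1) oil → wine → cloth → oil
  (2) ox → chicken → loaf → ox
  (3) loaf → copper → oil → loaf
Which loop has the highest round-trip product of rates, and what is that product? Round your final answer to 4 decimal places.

1.1150

(1) 3.66 × 2.433 × 0.1083 = 0.96439
(2) 0.2996 × 5.393 × 0.6901 = 1.11502
(3) 1.33 × 0.1159 × 6.414 = 0.98870
Highest is cycle (2) at 1.1150 (>1, arbitrage).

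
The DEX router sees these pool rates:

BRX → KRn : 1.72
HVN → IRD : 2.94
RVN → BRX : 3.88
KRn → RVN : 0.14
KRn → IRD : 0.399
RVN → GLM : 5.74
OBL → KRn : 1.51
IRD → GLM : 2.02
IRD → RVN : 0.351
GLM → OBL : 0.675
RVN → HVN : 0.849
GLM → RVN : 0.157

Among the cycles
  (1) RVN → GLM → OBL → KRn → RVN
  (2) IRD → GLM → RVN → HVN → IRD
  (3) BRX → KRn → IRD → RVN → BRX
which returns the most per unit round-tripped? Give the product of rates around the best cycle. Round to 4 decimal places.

(1) 5.74 × 0.675 × 1.51 × 0.14 = 0.81907
(2) 2.02 × 0.157 × 0.849 × 2.94 = 0.79160
(3) 1.72 × 0.399 × 0.351 × 3.88 = 0.93463
Highest is cycle (3) at 0.9346 (≤1, no arbitrage).

0.9346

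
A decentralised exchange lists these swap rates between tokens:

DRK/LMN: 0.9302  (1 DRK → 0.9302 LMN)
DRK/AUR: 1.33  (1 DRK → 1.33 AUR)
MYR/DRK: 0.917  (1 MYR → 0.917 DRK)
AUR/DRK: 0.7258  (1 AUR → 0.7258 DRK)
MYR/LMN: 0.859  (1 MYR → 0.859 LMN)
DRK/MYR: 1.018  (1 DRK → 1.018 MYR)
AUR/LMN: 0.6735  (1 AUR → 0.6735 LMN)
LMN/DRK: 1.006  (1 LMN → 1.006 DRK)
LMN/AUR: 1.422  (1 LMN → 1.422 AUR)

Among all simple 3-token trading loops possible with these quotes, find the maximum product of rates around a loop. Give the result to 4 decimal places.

0.9600

LMN→AUR→DRK→LMN: 1.422 × 0.7258 × 0.9302 = 0.96005
LMN→DRK→AUR→LMN: 1.006 × 1.33 × 0.6735 = 0.90113
MYR→LMN→DRK→MYR: 0.859 × 1.006 × 1.018 = 0.87971
Maximum is LMN→AUR→DRK→LMN at 0.9600; no arbitrage — every cycle loses value.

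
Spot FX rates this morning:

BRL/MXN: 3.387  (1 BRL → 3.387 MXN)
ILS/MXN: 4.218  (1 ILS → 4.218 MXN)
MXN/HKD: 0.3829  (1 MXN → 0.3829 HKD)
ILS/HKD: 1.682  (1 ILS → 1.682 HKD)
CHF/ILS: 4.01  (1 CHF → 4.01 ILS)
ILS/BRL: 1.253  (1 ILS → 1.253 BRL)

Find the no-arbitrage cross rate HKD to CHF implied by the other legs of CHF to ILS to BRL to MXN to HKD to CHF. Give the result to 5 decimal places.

Known legs of the cycle: 4.01 × 1.253 × 3.387 × 0.3829 = 6.516224022819
For no arbitrage the full-cycle product must be 1, so the missing rate is 1 / 6.516224022819 ≈ 0.1534631.

0.15346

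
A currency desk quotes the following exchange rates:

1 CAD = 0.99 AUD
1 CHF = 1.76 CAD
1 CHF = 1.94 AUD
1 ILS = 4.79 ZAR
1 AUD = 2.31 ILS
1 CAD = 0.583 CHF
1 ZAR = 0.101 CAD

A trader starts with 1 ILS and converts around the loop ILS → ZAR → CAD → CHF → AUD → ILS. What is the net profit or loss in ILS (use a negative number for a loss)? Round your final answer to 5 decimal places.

1 ILS × 4.79 = 4.79 ZAR
4.79 ZAR × 0.101 = 0.48379 CAD
0.48379 CAD × 0.583 = 0.28204957 CHF
0.28204957 CHF × 1.94 = 0.5471761658 AUD
0.5471761658 AUD × 2.31 = 1.263976942998 ILS
Net change: 1.263976942998 − 1 = 0.263976942998 ILS

0.26398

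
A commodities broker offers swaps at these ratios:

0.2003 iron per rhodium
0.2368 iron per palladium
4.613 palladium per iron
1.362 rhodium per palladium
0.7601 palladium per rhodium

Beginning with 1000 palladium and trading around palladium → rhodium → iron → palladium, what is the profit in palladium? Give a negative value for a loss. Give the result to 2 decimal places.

1000 palladium × 1.362 = 1362 rhodium
1362 rhodium × 0.2003 = 272.8086 iron
272.8086 iron × 4.613 = 1258.4660718 palladium
Net change: 1258.4660718 − 1000 = 258.4660718 palladium

258.47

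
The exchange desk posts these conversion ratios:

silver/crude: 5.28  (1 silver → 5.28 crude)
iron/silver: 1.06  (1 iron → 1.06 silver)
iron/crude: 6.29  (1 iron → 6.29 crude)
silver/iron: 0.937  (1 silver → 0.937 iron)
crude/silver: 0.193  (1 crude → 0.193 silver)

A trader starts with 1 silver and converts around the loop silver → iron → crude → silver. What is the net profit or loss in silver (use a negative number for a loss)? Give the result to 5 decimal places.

1 silver × 0.937 = 0.937 iron
0.937 iron × 6.29 = 5.89373 crude
5.89373 crude × 0.193 = 1.13748989 silver
Net change: 1.13748989 − 1 = 0.13748989 silver

0.13749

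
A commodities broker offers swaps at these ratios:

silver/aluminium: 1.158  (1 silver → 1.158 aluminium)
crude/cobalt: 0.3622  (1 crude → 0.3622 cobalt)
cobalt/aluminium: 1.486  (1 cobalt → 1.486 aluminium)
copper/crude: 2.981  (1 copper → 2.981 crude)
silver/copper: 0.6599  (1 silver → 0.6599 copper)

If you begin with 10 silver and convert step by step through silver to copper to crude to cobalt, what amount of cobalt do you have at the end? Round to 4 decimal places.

10 silver × 0.6599 = 6.599 copper
6.599 copper × 2.981 = 19.671619 crude
19.671619 crude × 0.3622 = 7.1250604018 cobalt

7.1251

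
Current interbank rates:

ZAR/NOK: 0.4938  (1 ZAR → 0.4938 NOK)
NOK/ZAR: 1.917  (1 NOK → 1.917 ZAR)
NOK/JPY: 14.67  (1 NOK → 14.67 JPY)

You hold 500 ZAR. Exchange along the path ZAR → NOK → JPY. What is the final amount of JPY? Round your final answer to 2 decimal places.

3622.02

500 ZAR × 0.4938 = 246.9 NOK
246.9 NOK × 14.67 = 3622.023 JPY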